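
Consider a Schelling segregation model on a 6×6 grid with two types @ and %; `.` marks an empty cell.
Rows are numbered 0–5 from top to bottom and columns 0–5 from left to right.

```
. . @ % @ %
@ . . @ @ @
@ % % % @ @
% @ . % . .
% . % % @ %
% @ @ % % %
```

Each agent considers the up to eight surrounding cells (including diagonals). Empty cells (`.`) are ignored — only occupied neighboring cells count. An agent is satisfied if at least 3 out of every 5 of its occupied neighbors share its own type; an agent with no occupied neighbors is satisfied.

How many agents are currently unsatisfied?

Row 0: (0,2)@ 1/2 not · (0,3)% 0/4 not · (0,4)@ 3/5 satisfied · (0,5)% 0/3 not
Row 1: (1,0)@ 1/2 not · (1,3)@ 4/7 not · (1,4)@ 5/8 satisfied · (1,5)@ 4/5 satisfied
Row 2: (2,0)@ 2/4 not · (2,1)% 2/5 not · (2,2)% 3/5 satisfied · (2,3)% 2/5 not · (2,4)@ 4/6 satisfied · (2,5)@ 3/3 satisfied
Row 3: (3,0)% 2/4 not · (3,1)@ 1/6 not · (3,3)% 4/6 satisfied
Row 4: (4,0)% 2/4 not · (4,2)% 3/6 not · (4,3)% 4/6 satisfied · (4,4)@ 0/6 not · (4,5)% 2/3 satisfied
Row 5: (5,0)% 1/2 not · (5,1)@ 1/4 not · (5,2)@ 1/4 not · (5,3)% 3/5 satisfied · (5,4)% 4/5 satisfied · (5,5)% 2/3 satisfied
Unsatisfied: (0,2), (0,3), (0,5), (1,0), (1,3), (2,0), (2,1), (2,3), (3,0), (3,1), (4,0), (4,2), (4,4), (5,0), (5,1), (5,2) — 16 in total.

16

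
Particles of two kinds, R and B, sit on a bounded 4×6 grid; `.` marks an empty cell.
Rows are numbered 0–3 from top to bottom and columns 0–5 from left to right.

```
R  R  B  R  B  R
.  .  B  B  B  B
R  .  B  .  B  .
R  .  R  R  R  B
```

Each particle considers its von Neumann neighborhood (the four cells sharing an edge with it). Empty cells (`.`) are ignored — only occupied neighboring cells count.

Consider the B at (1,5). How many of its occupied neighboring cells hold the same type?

1

Occupied neighbors of (1,5): (0,5)=R, (1,4)=B.
Same type (B): 1 of 2.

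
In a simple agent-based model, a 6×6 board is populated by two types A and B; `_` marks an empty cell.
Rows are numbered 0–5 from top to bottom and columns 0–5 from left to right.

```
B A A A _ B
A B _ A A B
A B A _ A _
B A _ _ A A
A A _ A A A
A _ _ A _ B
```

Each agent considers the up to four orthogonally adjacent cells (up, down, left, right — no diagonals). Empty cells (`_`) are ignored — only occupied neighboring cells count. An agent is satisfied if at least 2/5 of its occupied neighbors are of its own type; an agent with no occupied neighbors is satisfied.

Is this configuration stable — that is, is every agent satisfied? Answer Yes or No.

No

Row 0: (0,0)B 0/2 unhappy · (0,1)A 1/3 unhappy · (0,2)A 2/2 ok · (0,3)A 2/2 ok · (0,5)B 1/1 ok
Row 1: (1,0)A 1/3 unhappy · (1,1)B 1/3 unhappy · (1,3)A 2/2 ok · (1,4)A 2/3 ok · (1,5)B 1/2 ok
Row 2: (2,0)A 1/3 unhappy · (2,1)B 1/4 unhappy · (2,2)A 0/1 unhappy · (2,4)A 2/2 ok
Row 3: (3,0)B 0/3 unhappy · (3,1)A 1/3 unhappy · (3,4)A 3/3 ok · (3,5)A 2/2 ok
Row 4: (4,0)A 2/3 ok · (4,1)A 2/2 ok · (4,3)A 2/2 ok · (4,4)A 3/3 ok · (4,5)A 2/3 ok
Row 5: (5,0)A 1/1 ok · (5,3)A 1/1 ok · (5,5)B 0/1 unhappy
For instance (0,0) has only 0/2 same-type neighbors, below 2/5.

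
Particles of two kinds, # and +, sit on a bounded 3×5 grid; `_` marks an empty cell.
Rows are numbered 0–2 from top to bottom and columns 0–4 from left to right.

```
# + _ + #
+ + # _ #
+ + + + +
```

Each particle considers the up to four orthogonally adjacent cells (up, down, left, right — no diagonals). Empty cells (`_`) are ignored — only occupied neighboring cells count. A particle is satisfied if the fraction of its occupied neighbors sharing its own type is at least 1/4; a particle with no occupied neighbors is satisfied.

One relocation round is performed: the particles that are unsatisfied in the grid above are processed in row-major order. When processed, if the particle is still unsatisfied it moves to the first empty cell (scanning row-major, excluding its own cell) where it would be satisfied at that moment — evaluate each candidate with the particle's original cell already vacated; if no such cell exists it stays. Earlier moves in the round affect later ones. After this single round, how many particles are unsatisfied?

Initially unsatisfied (in order): (0,0), (0,3), (1,2).
  (0,0) → (0,2).
  (0,3) → (0,0).
  (1,2): now satisfied by earlier moves; stays.
Resulting grid:
+ + # _ #
+ + # _ #
+ + + + +
All satisfied now.

0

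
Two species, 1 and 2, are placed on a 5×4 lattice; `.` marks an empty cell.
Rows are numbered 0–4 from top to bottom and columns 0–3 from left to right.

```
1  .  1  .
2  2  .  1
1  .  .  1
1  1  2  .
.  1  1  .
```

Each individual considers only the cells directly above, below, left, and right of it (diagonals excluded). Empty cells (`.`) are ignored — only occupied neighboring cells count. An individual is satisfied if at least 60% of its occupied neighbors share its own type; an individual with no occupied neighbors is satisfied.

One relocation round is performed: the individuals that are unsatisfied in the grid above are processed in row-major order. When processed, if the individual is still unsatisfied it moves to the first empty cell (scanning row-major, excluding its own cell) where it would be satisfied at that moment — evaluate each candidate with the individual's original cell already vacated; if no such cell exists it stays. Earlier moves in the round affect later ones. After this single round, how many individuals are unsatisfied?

Initially unsatisfied (in order): (0,0), (1,0), (2,0), (3,2), (4,2).
  (0,0) → (0,3).
  (1,0) → (0,0).
  (2,0): now satisfied by earlier moves; stays.
  (3,2) → (0,1).
  (4,2): now satisfied by earlier moves; stays.
Resulting grid:
2 2 1 1
. 2 . 1
1 . . 1
1 1 . .
. 1 1 .
Unsatisfied now: (0,2).

1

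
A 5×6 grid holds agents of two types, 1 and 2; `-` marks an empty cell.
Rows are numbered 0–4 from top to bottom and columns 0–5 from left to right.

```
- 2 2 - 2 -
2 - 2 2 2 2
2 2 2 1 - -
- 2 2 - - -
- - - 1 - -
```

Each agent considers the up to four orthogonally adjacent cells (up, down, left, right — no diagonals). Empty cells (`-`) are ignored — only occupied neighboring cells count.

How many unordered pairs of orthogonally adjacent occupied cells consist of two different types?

2

Scan each occupied cell's neighbors to the right and below so each pair is counted once.
From row 0: 0 unlike of 3 pairs (running 0/3).
From row 1: 1 unlike of 6 pairs (running 1/9).
From row 2: 1 unlike of 5 pairs (running 2/14).
From row 3: 0 unlike of 1 pairs (running 2/15).
Total adjacent occupied pairs: 15; unlike-type pairs: 2.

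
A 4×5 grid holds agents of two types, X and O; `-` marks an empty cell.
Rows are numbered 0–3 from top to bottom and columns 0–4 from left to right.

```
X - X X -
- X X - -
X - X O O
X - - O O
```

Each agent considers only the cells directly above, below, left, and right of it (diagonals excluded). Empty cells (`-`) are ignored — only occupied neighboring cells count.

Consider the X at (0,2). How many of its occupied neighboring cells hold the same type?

Occupied neighbors of (0,2): (1,2)=X, (0,3)=X.
Same type (X): 2 of 2.

2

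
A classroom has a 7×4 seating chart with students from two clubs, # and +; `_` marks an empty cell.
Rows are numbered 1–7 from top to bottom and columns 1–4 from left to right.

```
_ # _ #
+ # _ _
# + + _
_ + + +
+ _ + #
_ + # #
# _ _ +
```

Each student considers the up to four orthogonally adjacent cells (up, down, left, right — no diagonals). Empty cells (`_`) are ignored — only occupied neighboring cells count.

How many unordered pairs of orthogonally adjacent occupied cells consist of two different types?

9

Scan each occupied cell's neighbors to the right and below so each pair is counted once.
From row 1: 0 unlike of 1 pairs (running 0/1).
From row 2: 3 unlike of 3 pairs (running 3/4).
From row 3: 1 unlike of 4 pairs (running 4/8).
From row 4: 1 unlike of 4 pairs (running 5/12).
From row 5: 2 unlike of 3 pairs (running 7/15).
From row 6: 2 unlike of 3 pairs (running 9/18).
Total adjacent occupied pairs: 18; unlike-type pairs: 9.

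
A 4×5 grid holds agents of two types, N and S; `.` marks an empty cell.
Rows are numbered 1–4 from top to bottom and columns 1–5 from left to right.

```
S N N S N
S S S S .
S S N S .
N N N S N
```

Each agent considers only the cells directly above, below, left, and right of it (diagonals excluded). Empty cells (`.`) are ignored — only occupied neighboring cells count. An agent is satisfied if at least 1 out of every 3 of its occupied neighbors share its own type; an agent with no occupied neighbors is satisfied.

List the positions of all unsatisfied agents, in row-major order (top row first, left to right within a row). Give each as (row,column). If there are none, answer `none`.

(1,1)S 1/2 ✓
(1,2)N 1/3 ✓
(1,3)N 1/3 ✓
(1,4)S 1/3 ✓
(1,5)N 0/1 ✗
(2,1)S 3/3 ✓
(2,2)S 3/4 ✓
(2,3)S 2/4 ✓
(2,4)S 3/3 ✓
(3,1)S 2/3 ✓
(3,2)S 2/4 ✓
(3,3)N 1/4 ✗
(3,4)S 2/3 ✓
(4,1)N 1/2 ✓
(4,2)N 2/3 ✓
(4,3)N 2/3 ✓
(4,4)S 1/3 ✓
(4,5)N 0/1 ✗

(1,5), (3,3), (4,5)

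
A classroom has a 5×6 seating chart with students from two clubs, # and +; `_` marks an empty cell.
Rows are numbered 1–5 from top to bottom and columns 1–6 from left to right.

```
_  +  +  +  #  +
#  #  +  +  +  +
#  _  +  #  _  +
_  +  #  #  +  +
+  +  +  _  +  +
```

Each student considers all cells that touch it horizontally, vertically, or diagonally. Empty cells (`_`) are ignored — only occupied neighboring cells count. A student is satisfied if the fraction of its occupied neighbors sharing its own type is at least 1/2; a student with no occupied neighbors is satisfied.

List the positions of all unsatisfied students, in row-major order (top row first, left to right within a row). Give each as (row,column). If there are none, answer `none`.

(1,5), (2,2), (3,3), (3,4), (4,3), (4,4)

(1,2)+ 2/4 satisfied
(1,3)+ 4/5 satisfied
(1,4)+ 4/5 satisfied
(1,5)# 0/5 not
(1,6)+ 2/3 satisfied
(2,1)# 2/3 satisfied
(2,2)# 2/6 not
(2,3)+ 5/7 satisfied
(2,4)+ 5/7 satisfied
(2,5)+ 5/7 satisfied
(2,6)+ 3/4 satisfied
(3,1)# 2/3 satisfied
(3,3)+ 3/7 not
(3,4)# 2/7 not
(3,6)+ 4/4 satisfied
(4,2)+ 4/6 satisfied
(4,3)# 2/6 not
(4,4)# 2/6 not
(4,5)+ 4/6 satisfied
(4,6)+ 4/4 satisfied
(5,1)+ 2/2 satisfied
(5,2)+ 3/4 satisfied
(5,3)+ 2/4 satisfied
(5,5)+ 3/4 satisfied
(5,6)+ 3/3 satisfied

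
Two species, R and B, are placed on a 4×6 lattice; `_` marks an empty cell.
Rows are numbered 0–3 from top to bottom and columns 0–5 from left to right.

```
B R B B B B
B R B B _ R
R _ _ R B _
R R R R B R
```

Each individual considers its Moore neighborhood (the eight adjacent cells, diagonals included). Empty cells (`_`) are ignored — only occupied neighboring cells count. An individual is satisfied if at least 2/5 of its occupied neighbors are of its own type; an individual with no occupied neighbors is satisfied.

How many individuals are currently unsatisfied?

9

(0,0)B 1/3 not
(0,1)R 1/5 not
(0,2)B 3/5 satisfied
(0,3)B 4/4 satisfied
(0,4)B 3/4 satisfied
(0,5)B 1/2 satisfied
(1,0)B 1/4 not
(1,1)R 2/6 not
(1,2)B 3/6 satisfied
(1,3)B 5/6 satisfied
(1,5)R 0/3 not
(2,0)R 3/4 satisfied
(2,3)R 2/6 not
(2,4)B 2/6 not
(3,0)R 2/2 satisfied
(3,1)R 3/3 satisfied
(3,2)R 3/3 satisfied
(3,3)R 2/4 satisfied
(3,4)B 1/4 not
(3,5)R 0/2 not
Unsatisfied: (0,0), (0,1), (1,0), (1,1), (1,5), (2,3), (2,4), (3,4), (3,5) — 9 in total.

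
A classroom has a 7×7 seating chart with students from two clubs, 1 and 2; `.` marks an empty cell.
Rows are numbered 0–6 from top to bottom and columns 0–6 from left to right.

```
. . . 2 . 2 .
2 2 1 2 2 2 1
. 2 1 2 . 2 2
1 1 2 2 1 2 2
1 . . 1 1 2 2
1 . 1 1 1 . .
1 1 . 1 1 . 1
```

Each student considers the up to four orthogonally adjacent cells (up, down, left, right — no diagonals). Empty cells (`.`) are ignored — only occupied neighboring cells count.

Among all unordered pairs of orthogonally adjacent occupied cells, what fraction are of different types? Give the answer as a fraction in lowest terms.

Scan each occupied cell's neighbors to the right and below so each pair is counted once.
From row 0: 0 unlike of 2 pairs (running 0/2).
From row 1: 4 unlike of 11 pairs (running 4/13).
From row 2: 4 unlike of 8 pairs (running 8/21).
From row 3: 4 unlike of 11 pairs (running 12/32).
From row 4: 1 unlike of 6 pairs (running 13/38).
From row 5: 0 unlike of 5 pairs (running 13/43).
From row 6: 0 unlike of 2 pairs (running 13/45).
Total adjacent occupied pairs: 45; unlike-type pairs: 13.
13/45 is already in lowest terms.

13/45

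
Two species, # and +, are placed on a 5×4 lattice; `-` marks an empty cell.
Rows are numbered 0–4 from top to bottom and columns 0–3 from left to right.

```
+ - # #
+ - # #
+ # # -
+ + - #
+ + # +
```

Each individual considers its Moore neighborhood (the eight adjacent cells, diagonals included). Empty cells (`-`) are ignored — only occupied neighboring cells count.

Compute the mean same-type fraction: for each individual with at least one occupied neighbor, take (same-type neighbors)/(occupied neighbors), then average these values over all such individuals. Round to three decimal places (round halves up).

0.724

Row 0: (0,0)+ 1/1 · (0,2)# 3/3 · (0,3)# 3/3
Row 1: (1,0)+ 2/3 · (1,2)# 5/5 · (1,3)# 4/4
Row 2: (2,0)+ 3/4 · (2,1)# 2/6 · (2,2)# 4/5
Row 3: (3,0)+ 4/5 · (3,1)+ 4/7 · (3,3)# 2/3
Row 4: (4,0)+ 3/3 · (4,1)+ 3/4 · (4,2)# 1/4 · (4,3)+ 0/2
Sum over 16 individuals: 1/1 + 3/3 + 3/3 + 2/3 + 5/5 + 4/4 + 3/4 + 2/6 + 4/5 + 4/5 + 4/7 + 2/3 + 3/3 + 3/4 + 1/4 + 0/2 = 4867/420; mean = 4867/420 ÷ 16 = 4867/6720 = 0.724255… → 0.724.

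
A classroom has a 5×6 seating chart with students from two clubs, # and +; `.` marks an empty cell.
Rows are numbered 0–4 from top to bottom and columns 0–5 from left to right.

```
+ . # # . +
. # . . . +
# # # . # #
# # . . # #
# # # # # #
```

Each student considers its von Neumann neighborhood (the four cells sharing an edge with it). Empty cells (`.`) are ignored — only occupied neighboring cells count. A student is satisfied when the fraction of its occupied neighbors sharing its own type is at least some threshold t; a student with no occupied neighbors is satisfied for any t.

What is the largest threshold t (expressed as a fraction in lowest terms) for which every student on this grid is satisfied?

1/2

Row 0: (0,0)+ — no occupied neighbors · (0,2)# 1/1 · (0,3)# 1/1 · (0,5)+ 1/1
Row 1: (1,1)# 1/1 · (1,5)+ 1/2
Row 2: (2,0)# 2/2 · (2,1)# 4/4 · (2,2)# 1/1 · (2,4)# 2/2 · (2,5)# 2/3
Row 3: (3,0)# 3/3 · (3,1)# 3/3 · (3,4)# 3/3 · (3,5)# 3/3
Row 4: (4,0)# 2/2 · (4,1)# 3/3 · (4,2)# 2/2 · (4,3)# 2/2 · (4,4)# 3/3 · (4,5)# 2/2
The smallest same-type fraction is 1/2 at (1,5), which reduces to 1/2. Any threshold above that leaves this student unsatisfied.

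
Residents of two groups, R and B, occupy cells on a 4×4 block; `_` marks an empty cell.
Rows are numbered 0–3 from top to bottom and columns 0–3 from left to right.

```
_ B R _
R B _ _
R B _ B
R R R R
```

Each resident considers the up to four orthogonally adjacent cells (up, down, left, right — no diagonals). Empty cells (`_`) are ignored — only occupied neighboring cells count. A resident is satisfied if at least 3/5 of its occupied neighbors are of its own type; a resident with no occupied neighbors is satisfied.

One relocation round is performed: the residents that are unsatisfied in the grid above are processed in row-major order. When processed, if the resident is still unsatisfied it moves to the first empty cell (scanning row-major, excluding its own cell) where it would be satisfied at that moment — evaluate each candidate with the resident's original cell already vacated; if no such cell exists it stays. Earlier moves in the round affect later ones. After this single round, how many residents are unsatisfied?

Initially unsatisfied (in order): (0,1), (0,2), (1,0), (2,1), (2,3), (3,3).
  (0,1) → (1,3).
  (0,2): now satisfied by earlier moves; stays.
  (1,0) → (0,0).
  (2,1) → (1,2).
  (2,3): no empty cell satisfies it; stays.
  (3,3) → (0,1).
Resulting grid:
R R R _
_ B B B
R _ _ B
R R R _
Unsatisfied now: (0,2), (1,1).

2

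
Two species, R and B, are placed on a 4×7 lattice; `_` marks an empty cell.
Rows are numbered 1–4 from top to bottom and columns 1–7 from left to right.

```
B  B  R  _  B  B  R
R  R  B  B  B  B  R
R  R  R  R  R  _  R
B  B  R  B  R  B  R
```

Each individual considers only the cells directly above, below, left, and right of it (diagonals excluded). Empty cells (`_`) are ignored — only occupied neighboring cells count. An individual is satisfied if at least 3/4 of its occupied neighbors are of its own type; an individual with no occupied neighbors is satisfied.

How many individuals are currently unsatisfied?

Row 1: (1,1)B 1/2 ✗ · (1,2)B 1/3 ✗ · (1,3)R 0/2 ✗ · (1,5)B 2/2 ✓ · (1,6)B 2/3 ✗ · (1,7)R 1/2 ✗
Row 2: (2,1)R 2/3 ✗ · (2,2)R 2/4 ✗ · (2,3)B 1/4 ✗ · (2,4)B 2/3 ✗ · (2,5)B 3/4 ✓ · (2,6)B 2/3 ✗ · (2,7)R 2/3 ✗
Row 3: (3,1)R 2/3 ✗ · (3,2)R 3/4 ✓ · (3,3)R 3/4 ✓ · (3,4)R 2/4 ✗ · (3,5)R 2/3 ✗ · (3,7)R 2/2 ✓
Row 4: (4,1)B 1/2 ✗ · (4,2)B 1/3 ✗ · (4,3)R 1/3 ✗ · (4,4)B 0/3 ✗ · (4,5)R 1/3 ✗ · (4,6)B 0/2 ✗ · (4,7)R 1/2 ✗
Unsatisfied: (1,1), (1,2), (1,3), (1,6), (1,7), (2,1), (2,2), (2,3), (2,4), (2,6), (2,7), (3,1), (3,4), (3,5), (4,1), (4,2), (4,3), (4,4), (4,5), (4,6), (4,7) — 21 in total.

21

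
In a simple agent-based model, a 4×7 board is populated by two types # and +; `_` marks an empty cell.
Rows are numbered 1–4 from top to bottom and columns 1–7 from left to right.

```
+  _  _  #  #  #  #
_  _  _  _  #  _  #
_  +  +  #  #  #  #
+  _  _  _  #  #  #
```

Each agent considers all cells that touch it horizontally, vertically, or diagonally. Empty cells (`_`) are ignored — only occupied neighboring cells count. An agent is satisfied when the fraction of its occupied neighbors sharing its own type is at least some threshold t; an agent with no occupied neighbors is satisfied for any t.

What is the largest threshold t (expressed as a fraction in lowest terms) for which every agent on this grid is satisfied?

1/2

Row 1: (1,1)+ — no occupied neighbors · (1,4)# 2/2 · (1,5)# 3/3 · (1,6)# 4/4 · (1,7)# 2/2
Row 2: (2,5)# 6/6 · (2,7)# 4/4
Row 3: (3,2)+ 2/2 · (3,3)+ 1/2 · (3,4)# 3/4 · (3,5)# 5/5 · (3,6)# 7/7 · (3,7)# 4/4
Row 4: (4,1)+ 1/1 · (4,5)# 4/4 · (4,6)# 5/5 · (4,7)# 3/3
The smallest same-type fraction is 1/2 at (3,3), which reduces to 1/2. Any threshold above that leaves this agent unsatisfied.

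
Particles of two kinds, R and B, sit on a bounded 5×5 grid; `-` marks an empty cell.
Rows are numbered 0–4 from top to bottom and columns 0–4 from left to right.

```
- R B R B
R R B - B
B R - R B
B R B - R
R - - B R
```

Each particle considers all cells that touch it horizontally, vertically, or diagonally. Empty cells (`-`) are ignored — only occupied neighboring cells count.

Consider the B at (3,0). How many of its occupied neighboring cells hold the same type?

Occupied neighbors of (3,0): (2,0)=B, (2,1)=R, (3,1)=R, (4,0)=R.
Same type (B): 1 of 4.

1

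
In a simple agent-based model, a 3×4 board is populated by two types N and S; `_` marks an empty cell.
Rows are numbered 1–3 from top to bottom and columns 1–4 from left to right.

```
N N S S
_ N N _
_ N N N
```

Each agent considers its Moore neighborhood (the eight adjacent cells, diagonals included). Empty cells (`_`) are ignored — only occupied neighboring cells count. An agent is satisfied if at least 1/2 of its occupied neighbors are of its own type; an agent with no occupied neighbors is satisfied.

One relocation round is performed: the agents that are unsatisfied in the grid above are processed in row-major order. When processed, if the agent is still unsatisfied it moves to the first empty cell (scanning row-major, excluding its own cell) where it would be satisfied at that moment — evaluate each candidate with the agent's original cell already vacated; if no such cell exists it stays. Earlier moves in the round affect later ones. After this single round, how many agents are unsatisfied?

1

Initially unsatisfied (in order): (1,3).
  (1,3): no empty cell satisfies it; stays.
Resulting grid:
N N S S
_ N N _
_ N N N
Unsatisfied now: (1,3).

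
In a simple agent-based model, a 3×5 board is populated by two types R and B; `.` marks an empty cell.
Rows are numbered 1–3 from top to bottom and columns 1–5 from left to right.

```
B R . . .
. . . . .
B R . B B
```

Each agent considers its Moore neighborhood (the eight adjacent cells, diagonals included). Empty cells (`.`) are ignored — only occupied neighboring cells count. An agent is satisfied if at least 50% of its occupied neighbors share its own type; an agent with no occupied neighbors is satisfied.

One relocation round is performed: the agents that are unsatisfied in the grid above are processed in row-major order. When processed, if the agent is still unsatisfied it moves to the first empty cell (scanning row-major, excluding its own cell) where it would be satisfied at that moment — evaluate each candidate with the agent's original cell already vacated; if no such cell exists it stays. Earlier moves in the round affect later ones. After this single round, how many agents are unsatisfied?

1

Initially unsatisfied (in order): (1,1), (1,2), (3,1), (3,2).
  (1,1) → (1,4).
  (1,2): now satisfied by earlier moves; stays.
  (3,1) → (1,3).
  (3,2): now satisfied by earlier moves; stays.
Resulting grid:
. R B B .
. . . . .
. R . B B
Unsatisfied now: (1,2).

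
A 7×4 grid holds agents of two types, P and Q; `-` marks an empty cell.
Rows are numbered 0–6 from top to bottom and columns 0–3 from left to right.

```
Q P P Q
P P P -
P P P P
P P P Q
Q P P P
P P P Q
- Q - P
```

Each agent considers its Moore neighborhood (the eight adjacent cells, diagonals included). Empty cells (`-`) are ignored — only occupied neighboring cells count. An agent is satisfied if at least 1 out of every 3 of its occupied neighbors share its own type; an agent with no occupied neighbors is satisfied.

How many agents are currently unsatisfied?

(0,0)Q 0/3 not
(0,1)P 4/5 satisfied
(0,2)P 3/4 satisfied
(0,3)Q 0/2 not
(1,0)P 4/5 satisfied
(1,1)P 7/8 satisfied
(1,2)P 6/7 satisfied
(2,0)P 5/5 satisfied
(2,1)P 8/8 satisfied
(2,2)P 6/7 satisfied
(2,3)P 3/4 satisfied
(3,0)P 4/5 satisfied
(3,1)P 7/8 satisfied
(3,2)P 7/8 satisfied
(3,3)Q 0/5 not
(4,0)Q 0/5 not
(4,1)P 7/8 satisfied
(4,2)P 6/8 satisfied
(4,3)P 3/5 satisfied
(5,0)P 2/4 satisfied
(5,1)P 4/6 satisfied
(5,2)P 5/7 satisfied
(5,3)Q 0/4 not
(6,1)Q 0/3 not
(6,3)P 1/2 satisfied
Unsatisfied: (0,0), (0,3), (3,3), (4,0), (5,3), (6,1) — 6 in total.

6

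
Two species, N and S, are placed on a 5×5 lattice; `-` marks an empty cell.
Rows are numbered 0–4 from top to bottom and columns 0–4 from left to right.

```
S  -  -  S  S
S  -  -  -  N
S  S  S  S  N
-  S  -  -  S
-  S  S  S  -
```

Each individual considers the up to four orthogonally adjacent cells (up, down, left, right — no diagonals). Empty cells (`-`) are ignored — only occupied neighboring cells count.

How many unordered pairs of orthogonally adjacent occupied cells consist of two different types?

Scan each occupied cell's neighbors to the right and below so each pair is counted once.
From row 0: 1 unlike of 3 pairs (running 1/3).
From row 1: 0 unlike of 2 pairs (running 1/5).
From row 2: 2 unlike of 6 pairs (running 3/11).
From row 3: 0 unlike of 1 pairs (running 3/12).
From row 4: 0 unlike of 2 pairs (running 3/14).
Total adjacent occupied pairs: 14; unlike-type pairs: 3.

3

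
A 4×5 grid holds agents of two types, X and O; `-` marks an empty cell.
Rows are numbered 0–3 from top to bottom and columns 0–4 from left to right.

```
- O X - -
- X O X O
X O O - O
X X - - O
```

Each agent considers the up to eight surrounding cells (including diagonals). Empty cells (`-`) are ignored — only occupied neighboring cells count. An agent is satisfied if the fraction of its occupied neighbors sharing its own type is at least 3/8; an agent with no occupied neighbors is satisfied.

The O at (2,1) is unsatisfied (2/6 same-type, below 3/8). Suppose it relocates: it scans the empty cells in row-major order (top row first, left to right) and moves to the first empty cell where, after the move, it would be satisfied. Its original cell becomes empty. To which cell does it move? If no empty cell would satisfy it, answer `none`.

Vacating (2,1). Empty cells in order:
  (0,0): 1/2 same-type → satisfied — stop here.

(0,0)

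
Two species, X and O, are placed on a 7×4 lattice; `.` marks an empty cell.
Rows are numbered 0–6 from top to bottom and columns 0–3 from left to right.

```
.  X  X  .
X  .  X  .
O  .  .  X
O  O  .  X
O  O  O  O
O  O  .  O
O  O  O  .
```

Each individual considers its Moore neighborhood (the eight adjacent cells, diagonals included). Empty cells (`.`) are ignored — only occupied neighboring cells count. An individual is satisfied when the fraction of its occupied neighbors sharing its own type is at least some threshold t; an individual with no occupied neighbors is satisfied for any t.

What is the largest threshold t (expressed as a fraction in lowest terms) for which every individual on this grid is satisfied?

Row 0: (0,1)X 3/3 · (0,2)X 2/2
Row 1: (1,0)X 1/2 · (1,2)X 3/3
Row 2: (2,0)O 2/3 · (2,3)X 2/2
Row 3: (3,0)O 4/4 · (3,1)O 5/5 · (3,3)X 1/3
Row 4: (4,0)O 5/5 · (4,1)O 6/6 · (4,2)O 5/6 · (4,3)O 2/3
Row 5: (5,0)O 5/5 · (5,1)O 7/7 · (5,3)O 3/3
Row 6: (6,0)O 3/3 · (6,1)O 4/4 · (6,2)O 3/3
The smallest same-type fraction is 1/3 at (3,3), which reduces to 1/3. Any threshold above that leaves this individual unsatisfied.

1/3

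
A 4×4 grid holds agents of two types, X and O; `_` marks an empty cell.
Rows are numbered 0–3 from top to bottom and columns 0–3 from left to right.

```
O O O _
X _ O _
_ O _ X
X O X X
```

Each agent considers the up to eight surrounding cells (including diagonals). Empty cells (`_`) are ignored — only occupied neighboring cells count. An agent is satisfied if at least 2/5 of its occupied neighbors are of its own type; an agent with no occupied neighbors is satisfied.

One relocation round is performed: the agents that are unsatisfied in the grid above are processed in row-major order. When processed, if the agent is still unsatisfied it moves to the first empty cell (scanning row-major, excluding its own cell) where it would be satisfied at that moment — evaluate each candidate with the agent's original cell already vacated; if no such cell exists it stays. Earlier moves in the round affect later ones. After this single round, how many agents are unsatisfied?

Initially unsatisfied (in order): (1,0), (3,0), (3,1).
  (1,0) → (2,2).
  (3,0) → (1,3).
  (3,1) → (0,3).
Resulting grid:
O O O O
_ _ O X
_ O X X
_ _ X X
Unsatisfied now: (2,1).

1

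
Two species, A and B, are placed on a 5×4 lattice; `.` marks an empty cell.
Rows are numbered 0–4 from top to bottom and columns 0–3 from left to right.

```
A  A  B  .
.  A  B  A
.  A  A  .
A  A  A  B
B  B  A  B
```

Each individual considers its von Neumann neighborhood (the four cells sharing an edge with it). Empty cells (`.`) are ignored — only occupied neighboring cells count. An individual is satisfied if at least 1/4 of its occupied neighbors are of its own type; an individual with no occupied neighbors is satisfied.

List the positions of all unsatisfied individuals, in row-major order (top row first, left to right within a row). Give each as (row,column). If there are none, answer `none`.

(1,3)

(0,0)A 1/1 satisfied
(0,1)A 2/3 satisfied
(0,2)B 1/2 satisfied
(1,1)A 2/3 satisfied
(1,2)B 1/4 satisfied
(1,3)A 0/1 not
(2,1)A 3/3 satisfied
(2,2)A 2/3 satisfied
(3,0)A 1/2 satisfied
(3,1)A 3/4 satisfied
(3,2)A 3/4 satisfied
(3,3)B 1/2 satisfied
(4,0)B 1/2 satisfied
(4,1)B 1/3 satisfied
(4,2)A 1/3 satisfied
(4,3)B 1/2 satisfied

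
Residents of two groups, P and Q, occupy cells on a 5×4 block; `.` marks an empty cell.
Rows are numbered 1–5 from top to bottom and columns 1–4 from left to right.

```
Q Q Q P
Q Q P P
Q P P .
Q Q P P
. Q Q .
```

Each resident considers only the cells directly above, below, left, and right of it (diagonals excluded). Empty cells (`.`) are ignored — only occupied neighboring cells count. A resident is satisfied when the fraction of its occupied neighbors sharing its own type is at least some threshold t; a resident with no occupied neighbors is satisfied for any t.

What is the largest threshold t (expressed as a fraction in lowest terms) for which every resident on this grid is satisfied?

1/4

Row 1: (1,1)Q 2/2 · (1,2)Q 3/3 · (1,3)Q 1/3 · (1,4)P 1/2
Row 2: (2,1)Q 3/3 · (2,2)Q 2/4 · (2,3)P 2/4 · (2,4)P 2/2
Row 3: (3,1)Q 2/3 · (3,2)P 1/4 · (3,3)P 3/3
Row 4: (4,1)Q 2/2 · (4,2)Q 2/4 · (4,3)P 2/4 · (4,4)P 1/1
Row 5: (5,2)Q 2/2 · (5,3)Q 1/2
The smallest same-type fraction is 1/4 at (3,2), which reduces to 1/4. Any threshold above that leaves this resident unsatisfied.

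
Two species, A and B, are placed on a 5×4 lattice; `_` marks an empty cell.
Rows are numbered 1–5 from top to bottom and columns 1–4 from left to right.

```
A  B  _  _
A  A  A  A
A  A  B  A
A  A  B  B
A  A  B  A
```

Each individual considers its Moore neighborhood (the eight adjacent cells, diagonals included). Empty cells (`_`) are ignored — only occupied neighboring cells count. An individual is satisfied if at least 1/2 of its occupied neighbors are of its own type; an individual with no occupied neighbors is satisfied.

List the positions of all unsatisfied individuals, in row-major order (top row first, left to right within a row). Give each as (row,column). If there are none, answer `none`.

(1,1)A 2/3 ✓
(1,2)B 0/4 ✗
(2,1)A 4/5 ✓
(2,2)A 5/7 ✓
(2,3)A 4/6 ✓
(2,4)A 2/3 ✓
(3,1)A 5/5 ✓
(3,2)A 6/8 ✓
(3,3)B 2/8 ✗
(3,4)A 2/5 ✗
(4,1)A 5/5 ✓
(4,2)A 5/8 ✓
(4,3)B 3/8 ✗
(4,4)B 3/5 ✓
(5,1)A 3/3 ✓
(5,2)A 3/5 ✓
(5,3)B 2/5 ✗
(5,4)A 0/3 ✗

(1,2), (3,3), (3,4), (4,3), (5,3), (5,4)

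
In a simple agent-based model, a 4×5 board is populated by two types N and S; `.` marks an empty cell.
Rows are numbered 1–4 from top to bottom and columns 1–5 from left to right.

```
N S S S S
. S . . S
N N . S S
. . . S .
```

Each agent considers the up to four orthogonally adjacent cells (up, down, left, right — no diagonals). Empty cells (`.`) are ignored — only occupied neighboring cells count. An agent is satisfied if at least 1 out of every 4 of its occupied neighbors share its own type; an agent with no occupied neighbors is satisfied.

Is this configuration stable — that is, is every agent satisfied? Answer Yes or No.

Row 1: (1,1)N 0/1 unhappy · (1,2)S 2/3 ok · (1,3)S 2/2 ok · (1,4)S 2/2 ok · (1,5)S 2/2 ok
Row 2: (2,2)S 1/2 ok · (2,5)S 2/2 ok
Row 3: (3,1)N 1/1 ok · (3,2)N 1/2 ok · (3,4)S 2/2 ok · (3,5)S 2/2 ok
Row 4: (4,4)S 1/1 ok
For instance (1,1) has only 0/1 same-type neighbors, below 1/4.

No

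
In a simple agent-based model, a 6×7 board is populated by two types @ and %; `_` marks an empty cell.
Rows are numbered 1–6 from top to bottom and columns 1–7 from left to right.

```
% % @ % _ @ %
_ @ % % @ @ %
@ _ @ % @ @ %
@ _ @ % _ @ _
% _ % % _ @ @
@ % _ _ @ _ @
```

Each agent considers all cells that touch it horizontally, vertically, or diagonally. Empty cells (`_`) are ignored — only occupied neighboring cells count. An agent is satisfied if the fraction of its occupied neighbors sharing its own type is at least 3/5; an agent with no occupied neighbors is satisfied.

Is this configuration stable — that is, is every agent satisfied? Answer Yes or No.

(1,1)% 1/2 unhappy
(1,2)% 2/4 unhappy
(1,3)@ 1/5 unhappy
(1,4)% 2/4 unhappy
(1,6)@ 2/4 unhappy
(1,7)% 1/3 unhappy
(2,2)@ 3/6 unhappy
(2,3)% 4/7 unhappy
(2,4)% 3/7 unhappy
(2,5)@ 4/7 unhappy
(2,6)@ 4/7 unhappy
(2,7)% 2/5 unhappy
(3,1)@ 2/2 ok
(3,3)@ 2/6 unhappy
(3,4)% 3/7 unhappy
(3,5)@ 4/7 unhappy
(3,6)@ 4/6 ok
(3,7)% 1/4 unhappy
(4,1)@ 1/2 unhappy
(4,3)@ 1/5 unhappy
(4,4)% 3/6 unhappy
(4,6)@ 4/5 ok
(5,1)% 1/3 unhappy
(5,3)% 3/4 ok
(5,4)% 2/4 unhappy
(5,6)@ 4/4 ok
(5,7)@ 3/3 ok
(6,1)@ 0/2 unhappy
(6,2)% 2/3 ok
(6,5)@ 1/2 unhappy
(6,7)@ 2/2 ok
For instance (1,1) has only 1/2 same-type neighbors, below 3/5.

No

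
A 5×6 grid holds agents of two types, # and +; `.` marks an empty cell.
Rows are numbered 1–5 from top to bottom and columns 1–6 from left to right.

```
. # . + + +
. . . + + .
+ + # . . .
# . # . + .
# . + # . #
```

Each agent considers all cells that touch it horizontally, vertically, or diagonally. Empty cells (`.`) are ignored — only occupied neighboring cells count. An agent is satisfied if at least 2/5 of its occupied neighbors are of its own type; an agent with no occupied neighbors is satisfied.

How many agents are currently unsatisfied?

7

(1,2)# 0/0 ok
(1,4)+ 3/3 ok
(1,5)+ 4/4 ok
(1,6)+ 2/2 ok
(2,4)+ 3/4 ok
(2,5)+ 4/4 ok
(3,1)+ 1/2 ok
(3,2)+ 1/4 unhappy
(3,3)# 1/3 unhappy
(4,1)# 1/3 unhappy
(4,3)# 2/4 ok
(4,5)+ 0/2 unhappy
(5,1)# 1/1 ok
(5,3)+ 0/2 unhappy
(5,4)# 1/3 unhappy
(5,6)# 0/1 unhappy
Unsatisfied: (3,2), (3,3), (4,1), (4,5), (5,3), (5,4), (5,6) — 7 in total.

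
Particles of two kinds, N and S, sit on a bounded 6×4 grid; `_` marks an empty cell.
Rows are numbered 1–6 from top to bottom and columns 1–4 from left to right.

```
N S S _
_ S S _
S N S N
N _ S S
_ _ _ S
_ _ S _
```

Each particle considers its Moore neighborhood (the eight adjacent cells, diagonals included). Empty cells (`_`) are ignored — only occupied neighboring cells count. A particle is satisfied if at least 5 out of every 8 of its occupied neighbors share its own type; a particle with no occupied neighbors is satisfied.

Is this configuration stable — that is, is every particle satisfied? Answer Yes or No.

Row 1: (1,1)N 0/2 ✗ · (1,2)S 3/4 ✓ · (1,3)S 3/3 ✓
Row 2: (2,2)S 5/7 ✓ · (2,3)S 4/6 ✓
Row 3: (3,1)S 1/3 ✗ · (3,2)N 1/6 ✗ · (3,3)S 4/6 ✓ · (3,4)N 0/4 ✗
Row 4: (4,1)N 1/2 ✗ · (4,3)S 3/5 ✗ · (4,4)S 3/4 ✓
Row 5: (5,4)S 3/3 ✓
Row 6: (6,3)S 1/1 ✓
For instance (1,1) has only 0/2 same-type neighbors, below 5/8.

No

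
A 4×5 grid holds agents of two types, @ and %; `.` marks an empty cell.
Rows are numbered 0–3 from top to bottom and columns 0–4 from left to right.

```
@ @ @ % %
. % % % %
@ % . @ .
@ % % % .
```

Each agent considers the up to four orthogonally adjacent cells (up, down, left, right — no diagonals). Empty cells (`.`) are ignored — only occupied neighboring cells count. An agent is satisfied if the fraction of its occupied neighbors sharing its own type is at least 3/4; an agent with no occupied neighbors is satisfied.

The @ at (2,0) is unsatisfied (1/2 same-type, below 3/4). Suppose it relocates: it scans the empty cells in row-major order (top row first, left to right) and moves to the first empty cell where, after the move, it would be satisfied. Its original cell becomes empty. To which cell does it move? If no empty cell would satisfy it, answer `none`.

Vacating (2,0). Empty cells in order:
  (1,0): 1/2 same-type → still unsatisfied.
  (2,2): 1/4 same-type → still unsatisfied.
  (2,4): 1/2 same-type → still unsatisfied.
  (3,4): 0/1 same-type → still unsatisfied.

none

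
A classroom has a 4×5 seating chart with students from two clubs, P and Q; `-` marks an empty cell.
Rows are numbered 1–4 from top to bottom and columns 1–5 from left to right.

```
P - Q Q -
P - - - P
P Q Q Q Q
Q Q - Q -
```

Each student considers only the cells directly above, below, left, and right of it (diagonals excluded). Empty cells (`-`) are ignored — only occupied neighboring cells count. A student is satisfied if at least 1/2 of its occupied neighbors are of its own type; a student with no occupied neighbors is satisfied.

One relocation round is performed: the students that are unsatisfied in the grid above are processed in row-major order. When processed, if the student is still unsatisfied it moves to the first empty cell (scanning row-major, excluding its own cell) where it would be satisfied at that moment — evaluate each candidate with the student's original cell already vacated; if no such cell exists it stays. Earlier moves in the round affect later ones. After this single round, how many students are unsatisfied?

Initially unsatisfied (in order): (2,5), (3,1).
  (2,5) → (1,2).
  (3,1) → (2,2).
Resulting grid:
P P Q Q -
P P - - -
- Q Q Q Q
Q Q - Q -
All satisfied now.

0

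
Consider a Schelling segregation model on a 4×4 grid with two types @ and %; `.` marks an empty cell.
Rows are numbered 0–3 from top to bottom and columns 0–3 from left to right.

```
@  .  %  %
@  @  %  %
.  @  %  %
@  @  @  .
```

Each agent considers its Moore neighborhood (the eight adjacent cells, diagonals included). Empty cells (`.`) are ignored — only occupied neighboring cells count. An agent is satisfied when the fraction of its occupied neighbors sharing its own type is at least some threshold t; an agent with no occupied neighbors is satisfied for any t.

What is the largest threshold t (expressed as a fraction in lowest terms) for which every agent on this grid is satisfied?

Row 0: (0,0)@ 2/2 · (0,2)% 3/4 · (0,3)% 3/3
Row 1: (1,0)@ 3/3 · (1,1)@ 3/6 · (1,2)% 5/7 · (1,3)% 5/5
Row 2: (2,1)@ 5/7 · (2,2)% 3/7 · (2,3)% 3/4
Row 3: (3,0)@ 2/2 · (3,1)@ 3/4 · (3,2)@ 2/4
The smallest same-type fraction is 3/7 at (2,2), which reduces to 3/7. Any threshold above that leaves this agent unsatisfied.

3/7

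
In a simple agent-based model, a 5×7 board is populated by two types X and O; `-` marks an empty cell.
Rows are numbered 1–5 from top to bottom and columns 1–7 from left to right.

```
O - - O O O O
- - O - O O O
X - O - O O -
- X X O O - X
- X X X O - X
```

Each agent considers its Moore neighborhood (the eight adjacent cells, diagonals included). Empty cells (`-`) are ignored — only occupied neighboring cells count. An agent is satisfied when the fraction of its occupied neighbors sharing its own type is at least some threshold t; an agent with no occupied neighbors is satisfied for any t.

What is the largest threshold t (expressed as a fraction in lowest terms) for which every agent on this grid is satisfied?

Row 1: (1,1)O — no occupied neighbors · (1,4)O 3/3 · (1,5)O 4/4 · (1,6)O 5/5 · (1,7)O 3/3
Row 2: (2,3)O 2/2 · (2,5)O 6/6 · (2,6)O 7/7 · (2,7)O 4/4
Row 3: (3,1)X 1/1 · (3,3)O 2/4 · (3,5)O 5/5 · (3,6)O 5/6
Row 4: (4,2)X 4/5 · (4,3)X 4/6 · (4,4)O 4/7 · (4,5)O 4/5 · (4,7)X 1/2
Row 5: (5,2)X 3/3 · (5,3)X 4/5 · (5,4)X 2/5 · (5,5)O 2/3 · (5,7)X 1/1
The smallest same-type fraction is 2/5 at (5,4), which reduces to 2/5. Any threshold above that leaves this agent unsatisfied.

2/5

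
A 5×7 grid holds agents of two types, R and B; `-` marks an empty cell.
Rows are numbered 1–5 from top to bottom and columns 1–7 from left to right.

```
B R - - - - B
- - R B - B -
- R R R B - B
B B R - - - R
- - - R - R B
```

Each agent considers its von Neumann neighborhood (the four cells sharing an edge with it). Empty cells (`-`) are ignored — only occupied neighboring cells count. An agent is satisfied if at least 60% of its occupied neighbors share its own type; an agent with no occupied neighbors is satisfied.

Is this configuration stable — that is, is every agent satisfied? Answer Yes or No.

Row 1: (1,1)B 0/1 not · (1,2)R 0/1 not · (1,7)B 0/0 satisfied
Row 2: (2,3)R 1/2 not · (2,4)B 0/2 not · (2,6)B 0/0 satisfied
Row 3: (3,2)R 1/2 not · (3,3)R 4/4 satisfied · (3,4)R 1/3 not · (3,5)B 0/1 not · (3,7)B 0/1 not
Row 4: (4,1)B 1/1 satisfied · (4,2)B 1/3 not · (4,3)R 1/2 not · (4,7)R 0/2 not
Row 5: (5,4)R 0/0 satisfied · (5,6)R 0/1 not · (5,7)B 0/2 not
For instance (1,1) has only 0/1 same-type neighbors, below 3/5.

No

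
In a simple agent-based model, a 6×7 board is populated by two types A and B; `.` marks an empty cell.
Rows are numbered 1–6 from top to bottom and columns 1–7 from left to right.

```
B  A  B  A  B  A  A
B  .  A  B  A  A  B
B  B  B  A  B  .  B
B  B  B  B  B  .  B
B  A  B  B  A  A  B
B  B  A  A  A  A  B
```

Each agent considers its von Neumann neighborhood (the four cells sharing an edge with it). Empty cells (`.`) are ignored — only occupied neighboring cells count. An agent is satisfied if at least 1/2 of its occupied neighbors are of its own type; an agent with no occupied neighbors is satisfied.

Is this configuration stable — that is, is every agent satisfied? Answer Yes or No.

No

(1,1)B 1/2 ✓
(1,2)A 0/2 ✗
(1,3)B 0/3 ✗
(1,4)A 0/3 ✗
(1,5)B 0/3 ✗
(1,6)A 2/3 ✓
(1,7)A 1/2 ✓
(2,1)B 2/2 ✓
(2,3)A 0/3 ✗
(2,4)B 0/4 ✗
(2,5)A 1/4 ✗
(2,6)A 2/3 ✓
(2,7)B 1/3 ✗
(3,1)B 3/3 ✓
(3,2)B 3/3 ✓
(3,3)B 2/4 ✓
(3,4)A 0/4 ✗
(3,5)B 1/3 ✗
(3,7)B 2/2 ✓
(4,1)B 3/3 ✓
(4,2)B 3/4 ✓
(4,3)B 4/4 ✓
(4,4)B 3/4 ✓
(4,5)B 2/3 ✓
(4,7)B 2/2 ✓
(5,1)B 2/3 ✓
(5,2)A 0/4 ✗
(5,3)B 2/4 ✓
(5,4)B 2/4 ✓
(5,5)A 2/4 ✓
(5,6)A 2/3 ✓
(5,7)B 2/3 ✓
(6,1)B 2/2 ✓
(6,2)B 1/3 ✗
(6,3)A 1/3 ✗
(6,4)A 2/3 ✓
(6,5)A 3/3 ✓
(6,6)A 2/3 ✓
(6,7)B 1/2 ✓
For instance (1,2) has only 0/2 same-type neighbors, below 1/2.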